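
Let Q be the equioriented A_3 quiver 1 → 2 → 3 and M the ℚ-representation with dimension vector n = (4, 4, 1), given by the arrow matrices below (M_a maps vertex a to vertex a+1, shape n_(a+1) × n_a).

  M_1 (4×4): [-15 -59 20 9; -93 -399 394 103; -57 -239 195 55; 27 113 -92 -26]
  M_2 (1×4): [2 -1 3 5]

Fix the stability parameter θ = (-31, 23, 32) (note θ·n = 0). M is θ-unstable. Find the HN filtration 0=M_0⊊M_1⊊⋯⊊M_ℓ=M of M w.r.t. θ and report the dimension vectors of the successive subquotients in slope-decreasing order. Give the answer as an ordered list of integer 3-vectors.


Interval decomposition of M: I[1,2]^3, I[1,3].
HN type (ℓ=3): μ^(1)=32; μ^(2)=23; μ^(3)=-31

((0, 0, 1); (0, 4, 0); (4, 0, 0))


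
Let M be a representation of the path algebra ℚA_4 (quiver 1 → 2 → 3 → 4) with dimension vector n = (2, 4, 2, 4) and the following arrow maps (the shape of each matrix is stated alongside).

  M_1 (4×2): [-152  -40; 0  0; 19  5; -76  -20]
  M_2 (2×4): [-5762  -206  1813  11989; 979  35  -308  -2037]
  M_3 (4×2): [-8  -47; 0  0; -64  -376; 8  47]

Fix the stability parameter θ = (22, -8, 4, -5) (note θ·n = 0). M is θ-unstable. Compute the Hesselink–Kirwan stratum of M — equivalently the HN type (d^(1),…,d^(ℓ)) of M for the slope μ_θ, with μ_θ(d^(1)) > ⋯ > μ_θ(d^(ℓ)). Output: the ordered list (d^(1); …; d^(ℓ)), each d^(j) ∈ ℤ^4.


Barcode: M ≅ I[1,1], I[1,3], I[2,2]^2, I[2,4], I[4,4]^3. HN layers by μ_θ (5 steps, strictly decreasing):
  μ^(1)=22; μ^(2)=6; μ^(3)=-1/2; μ^(4)=-5; μ^(5)=-8

((1, 0, 0, 0); (1, 1, 1, 0); (0, 0, 1, 1); (0, 0, 0, 3); (0, 3, 0, 0))


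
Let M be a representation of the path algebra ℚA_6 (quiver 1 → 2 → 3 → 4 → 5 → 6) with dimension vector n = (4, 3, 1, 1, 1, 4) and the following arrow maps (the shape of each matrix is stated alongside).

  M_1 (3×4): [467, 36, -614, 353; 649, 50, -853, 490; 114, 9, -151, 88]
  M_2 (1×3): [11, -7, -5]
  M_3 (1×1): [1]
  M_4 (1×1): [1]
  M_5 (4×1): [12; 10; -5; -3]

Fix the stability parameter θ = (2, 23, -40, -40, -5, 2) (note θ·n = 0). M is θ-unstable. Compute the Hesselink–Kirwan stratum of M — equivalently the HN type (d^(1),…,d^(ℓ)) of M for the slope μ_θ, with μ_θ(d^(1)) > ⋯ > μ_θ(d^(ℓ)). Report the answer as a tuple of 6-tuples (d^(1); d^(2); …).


Interval decomposition of M: I[1,1], I[1,2]^2, I[1,6], I[6,6]^3.
HN type (ℓ=4): μ^(1)=23; μ^(2)=2; μ^(3)=-5; μ^(4)=-55/4

((0, 2, 0, 0, 0, 0); (3, 0, 0, 0, 0, 4); (0, 0, 0, 0, 1, 0); (1, 1, 1, 1, 0, 0))


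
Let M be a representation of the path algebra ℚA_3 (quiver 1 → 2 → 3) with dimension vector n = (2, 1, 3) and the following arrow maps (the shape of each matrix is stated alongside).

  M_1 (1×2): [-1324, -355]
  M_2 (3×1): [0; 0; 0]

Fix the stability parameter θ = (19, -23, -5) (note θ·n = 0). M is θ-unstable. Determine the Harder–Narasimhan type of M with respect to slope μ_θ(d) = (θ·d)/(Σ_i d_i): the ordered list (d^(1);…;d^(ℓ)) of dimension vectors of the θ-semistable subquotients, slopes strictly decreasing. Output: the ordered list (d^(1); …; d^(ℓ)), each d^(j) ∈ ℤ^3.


Interval decomposition of M: I[1,1], I[1,2], I[3,3]^3.
HN type (ℓ=3): μ^(1)=19; μ^(2)=-2; μ^(3)=-5

((1, 0, 0); (1, 1, 0); (0, 0, 3))


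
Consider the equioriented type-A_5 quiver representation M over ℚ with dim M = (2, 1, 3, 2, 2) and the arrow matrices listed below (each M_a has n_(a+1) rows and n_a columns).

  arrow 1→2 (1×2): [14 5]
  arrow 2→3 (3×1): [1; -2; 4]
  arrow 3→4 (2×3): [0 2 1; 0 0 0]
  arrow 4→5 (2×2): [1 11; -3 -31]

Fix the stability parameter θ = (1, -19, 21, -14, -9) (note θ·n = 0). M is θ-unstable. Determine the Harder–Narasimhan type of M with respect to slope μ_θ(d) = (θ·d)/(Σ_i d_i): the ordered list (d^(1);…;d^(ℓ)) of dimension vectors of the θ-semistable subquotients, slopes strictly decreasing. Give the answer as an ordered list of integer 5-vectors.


Barcode: M ≅ I[1,1], I[1,3], I[3,3], I[3,5], I[4,5]. HN layers by μ_θ (5 steps, strictly decreasing):
  μ^(1)=21; μ^(2)=1; μ^(3)=-2/3; μ^(4)=-9; μ^(5)=-14

((0, 0, 2, 0, 0); (1, 0, 0, 0, 0); (0, 0, 1, 1, 1); (1, 1, 0, 0, 1); (0, 0, 0, 1, 0))


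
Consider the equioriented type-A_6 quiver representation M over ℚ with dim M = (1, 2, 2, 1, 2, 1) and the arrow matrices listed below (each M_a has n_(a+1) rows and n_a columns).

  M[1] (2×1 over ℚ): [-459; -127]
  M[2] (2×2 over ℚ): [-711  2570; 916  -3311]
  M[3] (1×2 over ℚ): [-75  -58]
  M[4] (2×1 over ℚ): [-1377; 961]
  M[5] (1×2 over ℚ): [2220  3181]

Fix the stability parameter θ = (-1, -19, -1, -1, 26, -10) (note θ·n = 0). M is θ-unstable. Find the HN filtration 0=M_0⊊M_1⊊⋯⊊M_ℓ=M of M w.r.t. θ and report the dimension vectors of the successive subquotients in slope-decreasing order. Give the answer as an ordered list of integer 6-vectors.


Interval decomposition of M: I[1,6], I[2,3], I[5,5].
HN type (ℓ=5): μ^(1)=26; μ^(2)=8; μ^(3)=-1; μ^(4)=-10; μ^(5)=-19

((0, 0, 0, 0, 1, 0); (0, 0, 0, 0, 1, 1); (0, 0, 2, 1, 0, 0); (1, 1, 0, 0, 0, 0); (0, 1, 0, 0, 0, 0))


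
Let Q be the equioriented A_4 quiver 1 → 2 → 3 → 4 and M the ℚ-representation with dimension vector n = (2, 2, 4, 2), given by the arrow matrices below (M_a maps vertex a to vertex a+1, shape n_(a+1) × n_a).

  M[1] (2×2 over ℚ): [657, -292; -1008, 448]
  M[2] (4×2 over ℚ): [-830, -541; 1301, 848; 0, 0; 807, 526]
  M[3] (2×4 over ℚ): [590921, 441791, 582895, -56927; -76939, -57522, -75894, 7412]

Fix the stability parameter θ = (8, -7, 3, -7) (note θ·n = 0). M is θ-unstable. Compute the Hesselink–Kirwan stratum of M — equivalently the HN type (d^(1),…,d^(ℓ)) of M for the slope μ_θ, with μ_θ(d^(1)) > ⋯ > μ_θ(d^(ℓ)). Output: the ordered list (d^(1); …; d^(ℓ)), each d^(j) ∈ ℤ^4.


Barcode: M ≅ I[1,1], I[1,4], I[2,3], I[3,3], I[3,4]. HN layers by μ_θ (5 steps, strictly decreasing):
  μ^(1)=8; μ^(2)=3; μ^(3)=-3/4; μ^(4)=-2; μ^(5)=-7

((1, 0, 0, 0); (0, 0, 2, 0); (1, 1, 1, 1); (0, 0, 1, 1); (0, 1, 0, 0))


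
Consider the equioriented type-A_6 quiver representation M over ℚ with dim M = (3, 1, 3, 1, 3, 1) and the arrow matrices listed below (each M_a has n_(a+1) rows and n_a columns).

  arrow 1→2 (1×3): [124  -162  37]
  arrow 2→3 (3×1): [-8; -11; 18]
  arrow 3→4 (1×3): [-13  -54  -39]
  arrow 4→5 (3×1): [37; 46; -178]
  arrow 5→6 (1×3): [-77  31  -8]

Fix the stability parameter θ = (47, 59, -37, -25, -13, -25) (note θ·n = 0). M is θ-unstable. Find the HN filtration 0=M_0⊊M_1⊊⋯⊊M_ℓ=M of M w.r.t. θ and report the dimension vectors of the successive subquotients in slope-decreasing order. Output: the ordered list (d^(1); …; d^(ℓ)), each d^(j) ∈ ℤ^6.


Barcode: M ≅ I[1,1]^2, I[1,6], I[3,3]^2, I[5,5]^2. HN layers by μ_θ (4 steps, strictly decreasing):
  μ^(1)=47; μ^(2)=1; μ^(3)=-13; μ^(4)=-37

((2, 0, 0, 0, 0, 0); (1, 1, 1, 1, 1, 1); (0, 0, 0, 0, 2, 0); (0, 0, 2, 0, 0, 0))


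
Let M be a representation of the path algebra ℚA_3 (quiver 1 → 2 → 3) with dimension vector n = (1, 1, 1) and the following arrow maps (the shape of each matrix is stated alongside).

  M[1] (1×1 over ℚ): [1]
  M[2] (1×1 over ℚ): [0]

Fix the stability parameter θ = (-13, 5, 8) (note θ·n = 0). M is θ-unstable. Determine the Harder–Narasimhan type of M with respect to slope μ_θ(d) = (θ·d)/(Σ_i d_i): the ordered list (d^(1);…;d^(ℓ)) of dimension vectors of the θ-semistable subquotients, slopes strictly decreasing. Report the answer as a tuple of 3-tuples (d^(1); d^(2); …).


Via rank(M_{q-1}∘⋯∘M_p): M ≅ I[1,2], I[3,3].
μ_θ-semistable layers: μ^(1)=8; μ^(2)=5; μ^(3)=-13

((0, 0, 1); (0, 1, 0); (1, 0, 0))


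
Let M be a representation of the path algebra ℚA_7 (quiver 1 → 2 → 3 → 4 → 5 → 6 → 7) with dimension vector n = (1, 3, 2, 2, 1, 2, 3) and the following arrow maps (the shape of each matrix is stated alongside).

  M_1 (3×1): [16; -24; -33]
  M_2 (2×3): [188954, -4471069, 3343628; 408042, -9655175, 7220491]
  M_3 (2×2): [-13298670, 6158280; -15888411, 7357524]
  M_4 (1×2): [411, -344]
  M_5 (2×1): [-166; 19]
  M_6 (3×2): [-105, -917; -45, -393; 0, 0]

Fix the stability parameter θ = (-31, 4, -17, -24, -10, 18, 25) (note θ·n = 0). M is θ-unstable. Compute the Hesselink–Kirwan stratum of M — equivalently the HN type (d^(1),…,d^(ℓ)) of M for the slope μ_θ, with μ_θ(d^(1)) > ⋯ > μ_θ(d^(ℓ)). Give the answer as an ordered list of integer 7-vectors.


Barcode: M ≅ I[1,3], I[2,2], I[2,7], I[4,4], I[6,6], I[7,7]^2. HN layers by μ_θ (8 steps, strictly decreasing):
  μ^(1)=25; μ^(2)=18; μ^(3)=4; μ^(4)=-13/2; μ^(5)=-10; μ^(6)=-37/3; μ^(7)=-24; μ^(8)=-31

((0, 0, 0, 0, 0, 0, 3); (0, 0, 0, 0, 0, 2, 0); (0, 1, 0, 0, 0, 0, 0); (0, 1, 1, 0, 0, 0, 0); (0, 0, 0, 0, 1, 0, 0); (0, 1, 1, 1, 0, 0, 0); (0, 0, 0, 1, 0, 0, 0); (1, 0, 0, 0, 0, 0, 0))


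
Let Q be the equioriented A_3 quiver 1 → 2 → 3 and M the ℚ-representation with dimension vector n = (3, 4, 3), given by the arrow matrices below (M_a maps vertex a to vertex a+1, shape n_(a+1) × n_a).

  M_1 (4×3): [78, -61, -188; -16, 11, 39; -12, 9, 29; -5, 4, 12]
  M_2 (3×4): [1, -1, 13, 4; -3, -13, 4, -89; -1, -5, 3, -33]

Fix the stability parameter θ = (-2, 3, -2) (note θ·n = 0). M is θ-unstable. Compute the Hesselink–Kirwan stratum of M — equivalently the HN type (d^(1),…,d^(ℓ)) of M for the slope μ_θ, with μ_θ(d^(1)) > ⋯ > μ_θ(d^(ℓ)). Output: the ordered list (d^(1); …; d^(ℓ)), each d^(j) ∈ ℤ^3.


Interval decomposition of M: I[1,3]^3, I[2,2].
HN type (ℓ=3): μ^(1)=3; μ^(2)=1/2; μ^(3)=-2

((0, 1, 0); (0, 3, 3); (3, 0, 0))


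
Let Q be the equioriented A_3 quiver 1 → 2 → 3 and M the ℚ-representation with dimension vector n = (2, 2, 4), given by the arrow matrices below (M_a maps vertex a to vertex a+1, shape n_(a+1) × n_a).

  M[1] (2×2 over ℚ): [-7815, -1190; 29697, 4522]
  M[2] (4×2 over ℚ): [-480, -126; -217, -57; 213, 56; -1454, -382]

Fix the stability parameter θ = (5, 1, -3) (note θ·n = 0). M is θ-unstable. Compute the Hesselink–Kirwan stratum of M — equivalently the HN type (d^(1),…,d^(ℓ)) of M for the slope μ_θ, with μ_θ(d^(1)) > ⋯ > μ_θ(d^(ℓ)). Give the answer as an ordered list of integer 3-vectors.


Via rank(M_{q-1}∘⋯∘M_p): M ≅ I[1,1], I[1,3], I[2,3], I[3,3]^2.
μ_θ-semistable layers: μ^(1)=5; μ^(2)=1; μ^(3)=-1; μ^(4)=-3

((1, 0, 0); (1, 1, 1); (0, 1, 1); (0, 0, 2))


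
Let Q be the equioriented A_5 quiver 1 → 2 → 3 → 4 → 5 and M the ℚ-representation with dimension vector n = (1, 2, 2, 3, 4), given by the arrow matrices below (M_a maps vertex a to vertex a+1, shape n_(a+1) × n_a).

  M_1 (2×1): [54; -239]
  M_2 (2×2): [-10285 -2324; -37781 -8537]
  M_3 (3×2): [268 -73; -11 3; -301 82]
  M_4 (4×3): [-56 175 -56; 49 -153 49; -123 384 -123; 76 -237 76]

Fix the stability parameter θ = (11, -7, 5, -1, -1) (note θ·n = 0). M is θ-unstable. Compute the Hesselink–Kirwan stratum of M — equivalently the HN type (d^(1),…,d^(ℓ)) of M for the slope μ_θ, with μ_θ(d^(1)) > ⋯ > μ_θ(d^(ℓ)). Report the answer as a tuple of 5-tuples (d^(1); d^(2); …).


Interval decomposition of M: I[1,5], I[2,4], I[4,5], I[5,5]^2.
HN type (ℓ=4): μ^(1)=2; μ^(2)=7/5; μ^(3)=-1; μ^(4)=-7

((0, 0, 1, 1, 0); (1, 1, 1, 1, 1); (0, 0, 0, 1, 3); (0, 1, 0, 0, 0))


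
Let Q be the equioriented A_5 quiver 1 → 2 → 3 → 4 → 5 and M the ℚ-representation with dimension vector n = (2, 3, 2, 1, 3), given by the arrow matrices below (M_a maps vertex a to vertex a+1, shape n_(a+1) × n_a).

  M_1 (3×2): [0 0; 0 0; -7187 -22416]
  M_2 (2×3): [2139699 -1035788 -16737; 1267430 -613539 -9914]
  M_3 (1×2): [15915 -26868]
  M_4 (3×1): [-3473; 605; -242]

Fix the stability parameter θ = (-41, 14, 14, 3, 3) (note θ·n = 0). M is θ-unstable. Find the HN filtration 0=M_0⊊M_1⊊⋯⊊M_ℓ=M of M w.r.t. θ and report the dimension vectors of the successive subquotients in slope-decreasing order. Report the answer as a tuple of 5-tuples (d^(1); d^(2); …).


Via rank(M_{q-1}∘⋯∘M_p): M ≅ I[1,1], I[1,5], I[2,2], I[2,3], I[5,5]^2.
μ_θ-semistable layers: μ^(1)=14; μ^(2)=17/2; μ^(3)=3; μ^(4)=-41

((0, 2, 1, 0, 0); (0, 1, 1, 1, 1); (0, 0, 0, 0, 2); (2, 0, 0, 0, 0))


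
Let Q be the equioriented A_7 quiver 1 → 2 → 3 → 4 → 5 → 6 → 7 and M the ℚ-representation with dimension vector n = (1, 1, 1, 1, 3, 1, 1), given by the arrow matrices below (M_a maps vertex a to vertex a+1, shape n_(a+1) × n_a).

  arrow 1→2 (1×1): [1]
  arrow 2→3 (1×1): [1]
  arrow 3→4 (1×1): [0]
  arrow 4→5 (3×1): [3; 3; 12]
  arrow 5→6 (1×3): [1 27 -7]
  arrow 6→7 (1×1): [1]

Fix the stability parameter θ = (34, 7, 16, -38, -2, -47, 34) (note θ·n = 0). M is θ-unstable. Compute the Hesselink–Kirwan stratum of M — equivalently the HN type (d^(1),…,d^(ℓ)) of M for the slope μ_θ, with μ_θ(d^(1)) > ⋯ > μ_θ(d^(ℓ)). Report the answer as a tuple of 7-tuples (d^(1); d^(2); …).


Interval decomposition of M: I[1,3], I[4,5], I[5,5], I[5,7].
HN type (ℓ=5): μ^(1)=34; μ^(2)=19; μ^(3)=-2; μ^(4)=-49/2; μ^(5)=-38

((0, 0, 0, 0, 0, 0, 1); (1, 1, 1, 0, 0, 0, 0); (0, 0, 0, 0, 2, 0, 0); (0, 0, 0, 0, 1, 1, 0); (0, 0, 0, 1, 0, 0, 0))


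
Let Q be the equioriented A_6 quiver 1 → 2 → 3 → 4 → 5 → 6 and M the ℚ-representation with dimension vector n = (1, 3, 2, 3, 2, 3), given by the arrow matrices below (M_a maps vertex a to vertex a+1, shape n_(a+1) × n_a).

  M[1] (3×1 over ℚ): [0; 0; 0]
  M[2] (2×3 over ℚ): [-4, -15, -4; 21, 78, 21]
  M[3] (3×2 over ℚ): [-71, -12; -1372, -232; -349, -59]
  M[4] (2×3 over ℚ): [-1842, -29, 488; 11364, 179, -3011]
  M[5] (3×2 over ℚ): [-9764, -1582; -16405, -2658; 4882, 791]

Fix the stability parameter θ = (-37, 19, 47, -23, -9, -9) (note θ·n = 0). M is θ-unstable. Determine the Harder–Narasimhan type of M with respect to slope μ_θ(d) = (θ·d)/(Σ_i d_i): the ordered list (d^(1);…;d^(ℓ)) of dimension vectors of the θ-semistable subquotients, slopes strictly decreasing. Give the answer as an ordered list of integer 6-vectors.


Interval decomposition of M: I[1,1], I[2,2], I[2,6]^2, I[4,4], I[6,6].
HN type (ℓ=5): μ^(1)=19; μ^(2)=5; μ^(3)=-9; μ^(4)=-23; μ^(5)=-37

((0, 1, 0, 0, 0, 0); (0, 2, 2, 2, 2, 2); (0, 0, 0, 0, 0, 1); (0, 0, 0, 1, 0, 0); (1, 0, 0, 0, 0, 0))


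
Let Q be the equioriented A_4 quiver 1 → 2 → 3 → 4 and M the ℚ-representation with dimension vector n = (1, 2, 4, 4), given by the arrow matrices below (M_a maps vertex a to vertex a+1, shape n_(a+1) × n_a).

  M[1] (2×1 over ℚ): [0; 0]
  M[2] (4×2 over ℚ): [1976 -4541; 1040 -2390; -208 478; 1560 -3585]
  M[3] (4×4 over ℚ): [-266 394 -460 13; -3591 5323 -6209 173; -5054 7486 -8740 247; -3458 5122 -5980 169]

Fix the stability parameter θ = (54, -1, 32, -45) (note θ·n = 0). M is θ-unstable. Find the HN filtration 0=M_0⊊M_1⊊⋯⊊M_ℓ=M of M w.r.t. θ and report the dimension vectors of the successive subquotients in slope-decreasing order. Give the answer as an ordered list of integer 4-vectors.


Interval decomposition of M: I[1,1], I[2,2], I[2,4], I[3,3]^2, I[3,4], I[4,4]^2.
HN type (ℓ=6): μ^(1)=54; μ^(2)=32; μ^(3)=-1; μ^(4)=-14/3; μ^(5)=-13/2; μ^(6)=-45

((1, 0, 0, 0); (0, 0, 2, 0); (0, 1, 0, 0); (0, 1, 1, 1); (0, 0, 1, 1); (0, 0, 0, 2))


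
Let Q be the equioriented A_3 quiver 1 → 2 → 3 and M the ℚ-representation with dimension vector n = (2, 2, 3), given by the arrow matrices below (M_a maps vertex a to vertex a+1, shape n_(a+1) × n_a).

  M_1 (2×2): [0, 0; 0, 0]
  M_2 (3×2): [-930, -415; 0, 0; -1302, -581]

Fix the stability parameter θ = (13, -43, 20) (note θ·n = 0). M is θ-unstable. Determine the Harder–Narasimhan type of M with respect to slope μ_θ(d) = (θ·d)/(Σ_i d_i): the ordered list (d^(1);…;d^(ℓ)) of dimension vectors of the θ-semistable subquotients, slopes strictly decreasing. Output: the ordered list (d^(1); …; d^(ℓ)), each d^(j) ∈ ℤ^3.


Via rank(M_{q-1}∘⋯∘M_p): M ≅ I[1,1]^2, I[2,2], I[2,3], I[3,3]^2.
μ_θ-semistable layers: μ^(1)=20; μ^(2)=13; μ^(3)=-43

((0, 0, 3); (2, 0, 0); (0, 2, 0))


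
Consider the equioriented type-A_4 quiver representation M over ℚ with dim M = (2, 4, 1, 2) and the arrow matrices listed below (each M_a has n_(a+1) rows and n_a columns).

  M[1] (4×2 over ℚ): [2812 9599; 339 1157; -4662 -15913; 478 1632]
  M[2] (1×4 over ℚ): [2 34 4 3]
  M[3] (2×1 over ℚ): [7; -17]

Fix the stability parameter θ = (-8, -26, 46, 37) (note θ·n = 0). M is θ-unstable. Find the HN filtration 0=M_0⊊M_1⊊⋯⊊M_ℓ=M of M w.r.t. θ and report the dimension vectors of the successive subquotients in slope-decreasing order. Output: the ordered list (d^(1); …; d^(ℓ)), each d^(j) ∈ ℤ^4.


Via rank(M_{q-1}∘⋯∘M_p): M ≅ I[1,2], I[1,4], I[2,2]^2, I[4,4].
μ_θ-semistable layers: μ^(1)=83/2; μ^(2)=37; μ^(3)=-17; μ^(4)=-26

((0, 0, 1, 1); (0, 0, 0, 1); (2, 2, 0, 0); (0, 2, 0, 0))


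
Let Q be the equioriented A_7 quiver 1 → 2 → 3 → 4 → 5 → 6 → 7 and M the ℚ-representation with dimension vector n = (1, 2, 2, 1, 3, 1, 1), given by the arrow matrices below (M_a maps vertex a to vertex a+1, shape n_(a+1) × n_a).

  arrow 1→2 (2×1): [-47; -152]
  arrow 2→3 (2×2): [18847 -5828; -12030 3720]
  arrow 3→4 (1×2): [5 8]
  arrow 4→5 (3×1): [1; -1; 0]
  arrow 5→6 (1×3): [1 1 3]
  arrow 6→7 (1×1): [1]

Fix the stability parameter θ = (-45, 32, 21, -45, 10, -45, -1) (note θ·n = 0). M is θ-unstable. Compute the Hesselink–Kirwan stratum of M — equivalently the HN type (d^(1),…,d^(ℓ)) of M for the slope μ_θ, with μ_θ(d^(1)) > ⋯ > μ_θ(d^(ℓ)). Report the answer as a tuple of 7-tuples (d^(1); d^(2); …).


Barcode: M ≅ I[1,5], I[2,2], I[3,3], I[5,5], I[5,7]. HN layers by μ_θ (7 steps, strictly decreasing):
  μ^(1)=32; μ^(2)=21; μ^(3)=10; μ^(4)=8/3; μ^(5)=-1; μ^(6)=-35/2; μ^(7)=-45

((0, 1, 0, 0, 0, 0, 0); (0, 0, 1, 0, 0, 0, 0); (0, 0, 0, 0, 2, 0, 0); (0, 1, 1, 1, 0, 0, 0); (0, 0, 0, 0, 0, 0, 1); (0, 0, 0, 0, 1, 1, 0); (1, 0, 0, 0, 0, 0, 0))


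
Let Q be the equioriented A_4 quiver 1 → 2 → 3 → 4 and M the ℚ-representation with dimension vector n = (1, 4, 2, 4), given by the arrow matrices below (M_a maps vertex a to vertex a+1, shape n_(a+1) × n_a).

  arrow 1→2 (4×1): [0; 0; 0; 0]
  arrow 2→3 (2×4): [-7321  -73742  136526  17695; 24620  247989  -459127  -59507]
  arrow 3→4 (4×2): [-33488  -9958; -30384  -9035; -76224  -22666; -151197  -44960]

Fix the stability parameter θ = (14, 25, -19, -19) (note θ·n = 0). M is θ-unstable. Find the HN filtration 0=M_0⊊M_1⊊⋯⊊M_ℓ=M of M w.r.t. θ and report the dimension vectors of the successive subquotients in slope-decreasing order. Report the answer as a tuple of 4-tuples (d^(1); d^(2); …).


Barcode: M ≅ I[1,1], I[2,2]^2, I[2,4]^2, I[4,4]^2. HN layers by μ_θ (4 steps, strictly decreasing):
  μ^(1)=25; μ^(2)=14; μ^(3)=-13/3; μ^(4)=-19

((0, 2, 0, 0); (1, 0, 0, 0); (0, 2, 2, 2); (0, 0, 0, 2))


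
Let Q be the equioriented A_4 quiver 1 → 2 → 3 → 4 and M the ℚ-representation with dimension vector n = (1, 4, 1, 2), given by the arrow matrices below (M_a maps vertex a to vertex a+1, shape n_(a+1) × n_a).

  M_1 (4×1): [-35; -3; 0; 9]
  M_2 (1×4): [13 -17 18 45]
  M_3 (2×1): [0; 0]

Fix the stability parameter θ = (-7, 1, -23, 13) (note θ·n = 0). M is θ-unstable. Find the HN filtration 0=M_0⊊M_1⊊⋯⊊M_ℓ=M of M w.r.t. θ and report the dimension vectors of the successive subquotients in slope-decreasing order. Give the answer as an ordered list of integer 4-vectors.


Barcode: M ≅ I[1,3], I[2,2]^3, I[4,4]^2. HN layers by μ_θ (3 steps, strictly decreasing):
  μ^(1)=13; μ^(2)=1; μ^(3)=-29/3

((0, 0, 0, 2); (0, 3, 0, 0); (1, 1, 1, 0))


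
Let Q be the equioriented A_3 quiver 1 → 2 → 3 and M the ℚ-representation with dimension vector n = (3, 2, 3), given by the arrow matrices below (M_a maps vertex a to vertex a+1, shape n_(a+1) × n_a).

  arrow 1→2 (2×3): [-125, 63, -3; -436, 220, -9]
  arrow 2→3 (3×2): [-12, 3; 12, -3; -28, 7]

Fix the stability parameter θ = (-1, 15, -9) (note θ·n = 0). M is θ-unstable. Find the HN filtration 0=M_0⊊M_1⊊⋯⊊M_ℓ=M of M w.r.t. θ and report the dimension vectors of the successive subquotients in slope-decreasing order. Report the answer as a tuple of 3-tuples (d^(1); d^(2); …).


Interval decomposition of M: I[1,1], I[1,2], I[1,3], I[3,3]^2.
HN type (ℓ=4): μ^(1)=15; μ^(2)=3; μ^(3)=-1; μ^(4)=-9

((0, 1, 0); (0, 1, 1); (3, 0, 0); (0, 0, 2))


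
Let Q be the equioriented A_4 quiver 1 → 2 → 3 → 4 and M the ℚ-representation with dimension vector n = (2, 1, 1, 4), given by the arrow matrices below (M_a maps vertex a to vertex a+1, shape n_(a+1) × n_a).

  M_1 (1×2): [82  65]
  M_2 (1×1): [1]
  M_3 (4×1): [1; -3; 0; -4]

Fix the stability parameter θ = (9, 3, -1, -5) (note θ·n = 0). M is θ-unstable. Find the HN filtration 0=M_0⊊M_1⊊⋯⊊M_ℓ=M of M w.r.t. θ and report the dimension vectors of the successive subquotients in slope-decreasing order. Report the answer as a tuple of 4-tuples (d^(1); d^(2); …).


Barcode: M ≅ I[1,1], I[1,4], I[4,4]^3. HN layers by μ_θ (3 steps, strictly decreasing):
  μ^(1)=9; μ^(2)=3/2; μ^(3)=-5

((1, 0, 0, 0); (1, 1, 1, 1); (0, 0, 0, 3))


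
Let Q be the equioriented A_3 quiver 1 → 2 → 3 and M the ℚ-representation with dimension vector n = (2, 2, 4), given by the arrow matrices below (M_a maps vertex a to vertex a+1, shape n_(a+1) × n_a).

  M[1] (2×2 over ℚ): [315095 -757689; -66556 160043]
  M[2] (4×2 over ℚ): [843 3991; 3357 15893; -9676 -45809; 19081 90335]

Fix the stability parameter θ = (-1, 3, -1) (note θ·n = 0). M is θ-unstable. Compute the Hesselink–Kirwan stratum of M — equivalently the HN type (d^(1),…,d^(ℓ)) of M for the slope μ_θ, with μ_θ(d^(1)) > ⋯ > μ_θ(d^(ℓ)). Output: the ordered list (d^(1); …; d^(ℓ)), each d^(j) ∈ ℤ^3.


Barcode: M ≅ I[1,3]^2, I[3,3]^2. HN layers by μ_θ (2 steps, strictly decreasing):
  μ^(1)=1; μ^(2)=-1

((0, 2, 2); (2, 0, 2))


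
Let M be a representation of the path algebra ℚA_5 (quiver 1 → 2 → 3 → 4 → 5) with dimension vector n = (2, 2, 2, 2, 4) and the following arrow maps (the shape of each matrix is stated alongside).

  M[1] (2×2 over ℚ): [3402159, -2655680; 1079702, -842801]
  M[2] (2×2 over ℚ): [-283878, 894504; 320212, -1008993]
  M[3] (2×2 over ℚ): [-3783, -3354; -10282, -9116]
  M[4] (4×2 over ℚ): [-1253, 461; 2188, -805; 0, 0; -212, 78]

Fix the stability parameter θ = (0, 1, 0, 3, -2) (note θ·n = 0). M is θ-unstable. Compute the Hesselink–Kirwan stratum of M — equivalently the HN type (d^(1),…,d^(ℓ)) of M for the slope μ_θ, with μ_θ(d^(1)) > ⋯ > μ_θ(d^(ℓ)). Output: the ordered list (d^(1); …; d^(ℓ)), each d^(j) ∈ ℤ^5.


Via rank(M_{q-1}∘⋯∘M_p): M ≅ I[1,3], I[1,5], I[4,5], I[5,5]^2.
μ_θ-semistable layers: μ^(1)=1/2; μ^(2)=0; μ^(3)=-2

((0, 2, 2, 2, 2); (2, 0, 0, 0, 0); (0, 0, 0, 0, 2))


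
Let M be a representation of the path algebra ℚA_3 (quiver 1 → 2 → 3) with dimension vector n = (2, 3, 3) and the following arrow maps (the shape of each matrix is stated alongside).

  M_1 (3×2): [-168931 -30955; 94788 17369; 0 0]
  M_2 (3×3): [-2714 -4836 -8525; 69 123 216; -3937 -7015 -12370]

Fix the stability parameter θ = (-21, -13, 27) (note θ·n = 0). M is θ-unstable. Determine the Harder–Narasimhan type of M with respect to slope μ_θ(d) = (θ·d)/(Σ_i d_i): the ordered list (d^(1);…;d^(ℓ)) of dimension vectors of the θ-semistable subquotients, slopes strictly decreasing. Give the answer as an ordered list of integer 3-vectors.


Via rank(M_{q-1}∘⋯∘M_p): M ≅ I[1,3]^2, I[2,3].
μ_θ-semistable layers: μ^(1)=27; μ^(2)=-13; μ^(3)=-21

((0, 0, 3); (0, 3, 0); (2, 0, 0))


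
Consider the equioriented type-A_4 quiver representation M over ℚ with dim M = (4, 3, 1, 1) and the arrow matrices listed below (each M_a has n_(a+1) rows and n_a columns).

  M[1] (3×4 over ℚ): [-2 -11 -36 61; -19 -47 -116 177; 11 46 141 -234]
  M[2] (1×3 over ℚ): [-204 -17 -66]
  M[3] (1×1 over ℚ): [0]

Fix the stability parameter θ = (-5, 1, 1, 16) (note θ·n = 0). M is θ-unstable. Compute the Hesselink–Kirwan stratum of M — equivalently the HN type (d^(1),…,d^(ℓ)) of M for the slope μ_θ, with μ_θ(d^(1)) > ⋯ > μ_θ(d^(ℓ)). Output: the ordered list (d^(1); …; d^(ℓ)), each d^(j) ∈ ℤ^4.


Barcode: M ≅ I[1,1], I[1,2]^2, I[1,3], I[4,4]. HN layers by μ_θ (3 steps, strictly decreasing):
  μ^(1)=16; μ^(2)=1; μ^(3)=-5

((0, 0, 0, 1); (0, 3, 1, 0); (4, 0, 0, 0))


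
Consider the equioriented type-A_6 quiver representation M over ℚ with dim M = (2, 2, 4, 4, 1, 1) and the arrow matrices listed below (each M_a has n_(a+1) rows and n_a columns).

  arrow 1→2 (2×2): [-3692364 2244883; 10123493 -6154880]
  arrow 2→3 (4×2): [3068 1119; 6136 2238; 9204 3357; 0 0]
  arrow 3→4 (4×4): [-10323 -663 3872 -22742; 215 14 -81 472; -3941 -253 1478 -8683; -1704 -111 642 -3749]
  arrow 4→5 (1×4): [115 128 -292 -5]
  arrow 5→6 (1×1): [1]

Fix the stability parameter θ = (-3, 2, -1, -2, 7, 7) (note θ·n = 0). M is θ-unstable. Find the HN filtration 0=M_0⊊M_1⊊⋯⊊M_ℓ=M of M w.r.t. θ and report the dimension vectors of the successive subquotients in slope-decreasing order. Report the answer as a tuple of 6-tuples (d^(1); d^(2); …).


Interval decomposition of M: I[1,2], I[1,6], I[3,4]^3.
HN type (ℓ=5): μ^(1)=7; μ^(2)=2; μ^(3)=-1/3; μ^(4)=-3/2; μ^(5)=-3

((0, 0, 0, 0, 1, 1); (0, 1, 0, 0, 0, 0); (0, 1, 1, 1, 0, 0); (0, 0, 3, 3, 0, 0); (2, 0, 0, 0, 0, 0))


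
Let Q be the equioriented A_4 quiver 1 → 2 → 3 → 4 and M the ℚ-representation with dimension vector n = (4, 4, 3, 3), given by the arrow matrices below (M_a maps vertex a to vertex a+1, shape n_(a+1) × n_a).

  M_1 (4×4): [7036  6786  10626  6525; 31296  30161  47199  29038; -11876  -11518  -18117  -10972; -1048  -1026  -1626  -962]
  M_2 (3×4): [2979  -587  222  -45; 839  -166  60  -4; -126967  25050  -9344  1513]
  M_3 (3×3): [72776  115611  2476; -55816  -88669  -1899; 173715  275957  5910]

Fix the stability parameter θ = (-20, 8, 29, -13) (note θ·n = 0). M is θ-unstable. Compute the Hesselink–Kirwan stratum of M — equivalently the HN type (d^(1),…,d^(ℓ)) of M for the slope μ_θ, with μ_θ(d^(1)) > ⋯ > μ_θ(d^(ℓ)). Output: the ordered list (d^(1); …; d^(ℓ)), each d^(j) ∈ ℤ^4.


Interval decomposition of M: I[1,1], I[1,4]^3, I[2,2].
HN type (ℓ=2): μ^(1)=8; μ^(2)=-20

((0, 4, 3, 3); (4, 0, 0, 0))


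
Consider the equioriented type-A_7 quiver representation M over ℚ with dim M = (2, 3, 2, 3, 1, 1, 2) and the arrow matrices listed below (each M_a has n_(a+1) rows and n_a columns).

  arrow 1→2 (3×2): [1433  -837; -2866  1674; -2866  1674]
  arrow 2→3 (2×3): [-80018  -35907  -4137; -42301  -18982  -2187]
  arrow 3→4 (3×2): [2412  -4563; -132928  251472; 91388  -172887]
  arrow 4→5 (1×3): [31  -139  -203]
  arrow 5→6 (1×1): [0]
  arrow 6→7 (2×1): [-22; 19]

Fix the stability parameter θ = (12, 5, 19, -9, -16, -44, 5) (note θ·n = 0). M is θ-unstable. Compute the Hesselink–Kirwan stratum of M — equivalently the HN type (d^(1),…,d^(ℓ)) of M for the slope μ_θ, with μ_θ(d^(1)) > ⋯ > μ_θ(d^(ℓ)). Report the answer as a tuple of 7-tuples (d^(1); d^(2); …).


Interval decomposition of M: I[1,1], I[1,4], I[2,2], I[2,3], I[4,4], I[4,5], I[6,7], I[7,7].
HN type (ℓ=7): μ^(1)=19; μ^(2)=12; μ^(3)=27/4; μ^(4)=5; μ^(5)=-9; μ^(6)=-25/2; μ^(7)=-44

((0, 0, 1, 0, 0, 0, 0); (1, 0, 0, 0, 0, 0, 0); (1, 1, 1, 1, 0, 0, 0); (0, 2, 0, 0, 0, 0, 2); (0, 0, 0, 1, 0, 0, 0); (0, 0, 0, 1, 1, 0, 0); (0, 0, 0, 0, 0, 1, 0))


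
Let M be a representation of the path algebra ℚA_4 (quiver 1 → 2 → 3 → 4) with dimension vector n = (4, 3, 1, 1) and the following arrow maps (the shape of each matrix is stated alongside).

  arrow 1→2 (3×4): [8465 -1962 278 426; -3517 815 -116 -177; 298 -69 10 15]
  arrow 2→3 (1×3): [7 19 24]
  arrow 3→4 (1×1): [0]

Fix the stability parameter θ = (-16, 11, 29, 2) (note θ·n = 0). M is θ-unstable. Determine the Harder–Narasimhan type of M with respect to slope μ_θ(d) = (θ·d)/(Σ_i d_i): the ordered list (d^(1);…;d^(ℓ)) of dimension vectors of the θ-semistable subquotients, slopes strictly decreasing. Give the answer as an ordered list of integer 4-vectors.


Interval decomposition of M: I[1,1]^2, I[1,2], I[1,3], I[2,2], I[4,4].
HN type (ℓ=4): μ^(1)=29; μ^(2)=11; μ^(3)=2; μ^(4)=-16

((0, 0, 1, 0); (0, 3, 0, 0); (0, 0, 0, 1); (4, 0, 0, 0))


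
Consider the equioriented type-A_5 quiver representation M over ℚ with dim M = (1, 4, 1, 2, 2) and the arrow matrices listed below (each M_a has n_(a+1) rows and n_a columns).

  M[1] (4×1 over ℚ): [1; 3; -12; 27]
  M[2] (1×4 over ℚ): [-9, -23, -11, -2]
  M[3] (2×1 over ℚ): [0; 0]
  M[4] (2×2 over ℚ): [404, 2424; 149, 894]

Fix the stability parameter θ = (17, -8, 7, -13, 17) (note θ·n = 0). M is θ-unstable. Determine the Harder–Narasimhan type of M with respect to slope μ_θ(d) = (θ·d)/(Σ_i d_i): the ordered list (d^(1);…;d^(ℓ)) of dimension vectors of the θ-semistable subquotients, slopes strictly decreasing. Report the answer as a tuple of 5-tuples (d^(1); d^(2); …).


Interval decomposition of M: I[1,2], I[2,2]^2, I[2,3], I[4,4], I[4,5], I[5,5].
HN type (ℓ=5): μ^(1)=17; μ^(2)=7; μ^(3)=9/2; μ^(4)=-8; μ^(5)=-13

((0, 0, 0, 0, 2); (0, 0, 1, 0, 0); (1, 1, 0, 0, 0); (0, 3, 0, 0, 0); (0, 0, 0, 2, 0))


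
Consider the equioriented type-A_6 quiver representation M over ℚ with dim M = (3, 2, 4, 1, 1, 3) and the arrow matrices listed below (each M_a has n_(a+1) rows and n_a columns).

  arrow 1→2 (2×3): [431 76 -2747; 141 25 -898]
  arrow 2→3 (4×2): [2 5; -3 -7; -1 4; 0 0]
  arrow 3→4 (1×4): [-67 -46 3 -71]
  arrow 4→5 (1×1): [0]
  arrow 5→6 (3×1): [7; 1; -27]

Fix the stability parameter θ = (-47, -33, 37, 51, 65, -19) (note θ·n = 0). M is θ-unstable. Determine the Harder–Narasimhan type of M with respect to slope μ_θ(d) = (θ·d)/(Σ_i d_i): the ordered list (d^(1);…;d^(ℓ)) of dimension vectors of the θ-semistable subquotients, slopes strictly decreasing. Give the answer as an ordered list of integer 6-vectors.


Barcode: M ≅ I[1,1], I[1,3], I[1,4], I[3,3]^2, I[5,6], I[6,6]^2. HN layers by μ_θ (6 steps, strictly decreasing):
  μ^(1)=51; μ^(2)=37; μ^(3)=23; μ^(4)=-19; μ^(5)=-33; μ^(6)=-47

((0, 0, 0, 1, 0, 0); (0, 0, 4, 0, 0, 0); (0, 0, 0, 0, 1, 1); (0, 0, 0, 0, 0, 2); (0, 2, 0, 0, 0, 0); (3, 0, 0, 0, 0, 0))


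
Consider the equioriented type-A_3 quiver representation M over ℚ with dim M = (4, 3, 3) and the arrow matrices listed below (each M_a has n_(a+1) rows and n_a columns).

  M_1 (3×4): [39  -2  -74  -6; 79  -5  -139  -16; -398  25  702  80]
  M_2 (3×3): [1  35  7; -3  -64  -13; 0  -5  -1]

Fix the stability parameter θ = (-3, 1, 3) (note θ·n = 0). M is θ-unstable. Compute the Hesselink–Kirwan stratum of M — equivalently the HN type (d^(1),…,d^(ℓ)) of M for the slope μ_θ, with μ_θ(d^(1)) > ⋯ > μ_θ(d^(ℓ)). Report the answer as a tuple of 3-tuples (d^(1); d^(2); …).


Barcode: M ≅ I[1,1], I[1,3]^3. HN layers by μ_θ (3 steps, strictly decreasing):
  μ^(1)=3; μ^(2)=1; μ^(3)=-3

((0, 0, 3); (0, 3, 0); (4, 0, 0))


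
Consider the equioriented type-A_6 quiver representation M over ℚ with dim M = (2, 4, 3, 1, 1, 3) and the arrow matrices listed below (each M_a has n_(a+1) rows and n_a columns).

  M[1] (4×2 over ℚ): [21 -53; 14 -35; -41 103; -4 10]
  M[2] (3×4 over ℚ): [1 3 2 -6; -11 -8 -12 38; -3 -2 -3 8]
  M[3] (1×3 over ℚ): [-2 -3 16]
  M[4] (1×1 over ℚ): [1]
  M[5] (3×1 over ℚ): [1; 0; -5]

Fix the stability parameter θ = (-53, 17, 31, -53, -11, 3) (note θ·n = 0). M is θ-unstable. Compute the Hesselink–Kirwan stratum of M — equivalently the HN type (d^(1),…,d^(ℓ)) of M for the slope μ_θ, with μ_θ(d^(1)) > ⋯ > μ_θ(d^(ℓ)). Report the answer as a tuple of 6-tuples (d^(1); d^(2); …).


Barcode: M ≅ I[1,3], I[1,6], I[2,2], I[2,3], I[6,6]^2. HN layers by μ_θ (5 steps, strictly decreasing):
  μ^(1)=31; μ^(2)=17; μ^(3)=3; μ^(4)=-4; μ^(5)=-53

((0, 0, 2, 0, 0, 0); (0, 3, 0, 0, 0, 0); (0, 0, 0, 0, 0, 3); (0, 1, 1, 1, 1, 0); (2, 0, 0, 0, 0, 0))


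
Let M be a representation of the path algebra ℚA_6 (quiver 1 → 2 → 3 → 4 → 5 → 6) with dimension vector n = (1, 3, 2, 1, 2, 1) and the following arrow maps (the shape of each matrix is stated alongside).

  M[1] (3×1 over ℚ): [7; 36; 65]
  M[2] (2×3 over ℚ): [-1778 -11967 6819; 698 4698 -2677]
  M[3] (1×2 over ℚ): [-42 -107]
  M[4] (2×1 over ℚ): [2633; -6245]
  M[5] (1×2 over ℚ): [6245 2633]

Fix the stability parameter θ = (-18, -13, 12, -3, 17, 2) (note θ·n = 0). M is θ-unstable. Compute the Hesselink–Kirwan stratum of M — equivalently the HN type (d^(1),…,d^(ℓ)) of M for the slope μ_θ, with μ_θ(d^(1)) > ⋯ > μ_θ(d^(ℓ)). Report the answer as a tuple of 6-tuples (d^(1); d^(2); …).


Via rank(M_{q-1}∘⋯∘M_p): M ≅ I[1,5], I[2,2], I[2,3], I[5,6].
μ_θ-semistable layers: μ^(1)=17; μ^(2)=12; μ^(3)=19/2; μ^(4)=9/2; μ^(5)=-13; μ^(6)=-18

((0, 0, 0, 0, 1, 0); (0, 0, 1, 0, 0, 0); (0, 0, 0, 0, 1, 1); (0, 0, 1, 1, 0, 0); (0, 3, 0, 0, 0, 0); (1, 0, 0, 0, 0, 0))


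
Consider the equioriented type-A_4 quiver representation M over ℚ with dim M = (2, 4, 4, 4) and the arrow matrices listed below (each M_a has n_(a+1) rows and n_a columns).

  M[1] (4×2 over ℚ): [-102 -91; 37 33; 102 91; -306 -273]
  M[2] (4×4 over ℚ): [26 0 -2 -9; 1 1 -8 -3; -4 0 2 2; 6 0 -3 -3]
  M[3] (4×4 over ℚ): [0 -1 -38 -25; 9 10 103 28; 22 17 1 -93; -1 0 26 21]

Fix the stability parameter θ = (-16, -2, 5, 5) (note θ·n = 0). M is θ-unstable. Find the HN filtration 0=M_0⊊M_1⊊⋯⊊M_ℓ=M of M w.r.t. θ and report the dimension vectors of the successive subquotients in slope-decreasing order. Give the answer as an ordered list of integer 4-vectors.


Barcode: M ≅ I[1,4]^2, I[2,2], I[2,4], I[3,4]. HN layers by μ_θ (3 steps, strictly decreasing):
  μ^(1)=5; μ^(2)=-2; μ^(3)=-16

((0, 0, 4, 4); (0, 4, 0, 0); (2, 0, 0, 0))


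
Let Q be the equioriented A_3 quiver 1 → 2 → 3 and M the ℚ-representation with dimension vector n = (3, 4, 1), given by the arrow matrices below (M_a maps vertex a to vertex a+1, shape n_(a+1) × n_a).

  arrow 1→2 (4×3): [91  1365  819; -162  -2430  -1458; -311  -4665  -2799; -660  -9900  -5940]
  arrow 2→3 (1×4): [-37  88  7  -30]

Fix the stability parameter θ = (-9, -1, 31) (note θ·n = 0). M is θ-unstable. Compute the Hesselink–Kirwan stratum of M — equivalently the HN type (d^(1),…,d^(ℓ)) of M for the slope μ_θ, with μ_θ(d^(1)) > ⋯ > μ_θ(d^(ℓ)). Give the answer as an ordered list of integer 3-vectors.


Via rank(M_{q-1}∘⋯∘M_p): M ≅ I[1,1]^2, I[1,2], I[2,2]^2, I[2,3].
μ_θ-semistable layers: μ^(1)=31; μ^(2)=-1; μ^(3)=-9

((0, 0, 1); (0, 4, 0); (3, 0, 0))


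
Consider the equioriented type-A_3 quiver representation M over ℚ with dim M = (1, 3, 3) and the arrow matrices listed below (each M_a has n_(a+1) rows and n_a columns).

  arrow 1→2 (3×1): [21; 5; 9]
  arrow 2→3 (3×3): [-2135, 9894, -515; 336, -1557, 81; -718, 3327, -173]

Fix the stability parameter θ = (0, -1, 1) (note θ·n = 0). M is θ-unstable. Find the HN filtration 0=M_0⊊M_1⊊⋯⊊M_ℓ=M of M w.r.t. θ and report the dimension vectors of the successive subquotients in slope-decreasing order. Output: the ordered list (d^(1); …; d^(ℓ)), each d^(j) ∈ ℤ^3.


Barcode: M ≅ I[1,2], I[2,3]^2, I[3,3]. HN layers by μ_θ (3 steps, strictly decreasing):
  μ^(1)=1; μ^(2)=-1/2; μ^(3)=-1

((0, 0, 3); (1, 1, 0); (0, 2, 0))


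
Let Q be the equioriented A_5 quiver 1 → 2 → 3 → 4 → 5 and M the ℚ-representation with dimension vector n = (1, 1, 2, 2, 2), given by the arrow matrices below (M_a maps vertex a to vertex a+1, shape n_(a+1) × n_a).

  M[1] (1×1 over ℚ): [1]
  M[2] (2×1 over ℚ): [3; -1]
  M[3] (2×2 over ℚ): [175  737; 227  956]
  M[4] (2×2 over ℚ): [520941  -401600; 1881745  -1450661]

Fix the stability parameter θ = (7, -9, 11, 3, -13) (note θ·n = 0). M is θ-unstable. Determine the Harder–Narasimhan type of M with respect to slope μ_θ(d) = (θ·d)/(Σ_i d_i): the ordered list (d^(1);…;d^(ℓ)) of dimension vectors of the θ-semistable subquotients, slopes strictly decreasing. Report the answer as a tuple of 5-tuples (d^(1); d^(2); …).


Interval decomposition of M: I[1,5], I[3,5].
HN type (ℓ=2): μ^(1)=1/3; μ^(2)=-1

((0, 0, 2, 2, 2); (1, 1, 0, 0, 0))


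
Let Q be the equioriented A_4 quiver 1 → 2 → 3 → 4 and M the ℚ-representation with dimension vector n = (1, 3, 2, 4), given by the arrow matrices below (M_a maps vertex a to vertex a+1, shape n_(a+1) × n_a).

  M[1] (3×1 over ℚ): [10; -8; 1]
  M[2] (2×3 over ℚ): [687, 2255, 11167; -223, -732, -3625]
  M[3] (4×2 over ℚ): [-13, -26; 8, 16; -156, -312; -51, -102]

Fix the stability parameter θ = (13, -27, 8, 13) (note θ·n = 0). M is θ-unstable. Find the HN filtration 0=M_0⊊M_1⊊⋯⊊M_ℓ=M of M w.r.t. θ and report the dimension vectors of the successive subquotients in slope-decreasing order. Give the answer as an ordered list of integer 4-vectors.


Barcode: M ≅ I[1,4], I[2,2], I[2,3], I[4,4]^3. HN layers by μ_θ (4 steps, strictly decreasing):
  μ^(1)=13; μ^(2)=8; μ^(3)=-7; μ^(4)=-27

((0, 0, 0, 4); (0, 0, 2, 0); (1, 1, 0, 0); (0, 2, 0, 0))


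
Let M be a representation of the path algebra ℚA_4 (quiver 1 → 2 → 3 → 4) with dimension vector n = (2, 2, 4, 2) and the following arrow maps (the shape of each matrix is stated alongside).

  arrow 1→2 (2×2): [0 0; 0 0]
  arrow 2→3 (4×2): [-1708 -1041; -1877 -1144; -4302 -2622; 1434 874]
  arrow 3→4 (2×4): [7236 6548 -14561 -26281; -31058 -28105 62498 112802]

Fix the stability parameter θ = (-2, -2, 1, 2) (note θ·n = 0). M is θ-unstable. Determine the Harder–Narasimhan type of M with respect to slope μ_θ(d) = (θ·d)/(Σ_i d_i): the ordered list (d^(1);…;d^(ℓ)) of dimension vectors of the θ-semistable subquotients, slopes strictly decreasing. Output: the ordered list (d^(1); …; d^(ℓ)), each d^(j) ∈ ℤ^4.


Barcode: M ≅ I[1,1]^2, I[2,3], I[2,4], I[3,3], I[3,4]. HN layers by μ_θ (3 steps, strictly decreasing):
  μ^(1)=2; μ^(2)=1; μ^(3)=-2

((0, 0, 0, 2); (0, 0, 4, 0); (2, 2, 0, 0))


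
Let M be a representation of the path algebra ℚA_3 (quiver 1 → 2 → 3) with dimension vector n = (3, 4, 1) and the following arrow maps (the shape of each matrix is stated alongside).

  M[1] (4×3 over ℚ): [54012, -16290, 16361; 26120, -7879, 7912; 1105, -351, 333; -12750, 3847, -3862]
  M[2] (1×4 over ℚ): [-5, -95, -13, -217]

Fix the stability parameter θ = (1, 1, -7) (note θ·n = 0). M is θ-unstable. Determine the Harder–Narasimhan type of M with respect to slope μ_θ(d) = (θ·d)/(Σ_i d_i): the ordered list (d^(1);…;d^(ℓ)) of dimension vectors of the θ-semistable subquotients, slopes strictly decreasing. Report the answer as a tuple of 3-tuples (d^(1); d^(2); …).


Barcode: M ≅ I[1,2]^2, I[1,3], I[2,2]. HN layers by μ_θ (2 steps, strictly decreasing):
  μ^(1)=1; μ^(2)=-5/3

((2, 3, 0); (1, 1, 1))


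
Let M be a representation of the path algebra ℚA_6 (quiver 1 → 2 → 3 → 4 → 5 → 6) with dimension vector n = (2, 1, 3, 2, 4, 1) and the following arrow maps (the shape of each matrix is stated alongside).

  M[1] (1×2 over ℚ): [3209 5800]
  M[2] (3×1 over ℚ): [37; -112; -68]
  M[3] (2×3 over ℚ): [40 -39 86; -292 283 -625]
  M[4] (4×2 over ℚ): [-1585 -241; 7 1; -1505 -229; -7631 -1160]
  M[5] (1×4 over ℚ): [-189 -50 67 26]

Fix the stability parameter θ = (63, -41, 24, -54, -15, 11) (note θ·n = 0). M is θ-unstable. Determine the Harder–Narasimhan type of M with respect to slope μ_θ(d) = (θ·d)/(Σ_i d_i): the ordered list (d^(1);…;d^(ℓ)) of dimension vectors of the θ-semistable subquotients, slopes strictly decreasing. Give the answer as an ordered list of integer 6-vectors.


Via rank(M_{q-1}∘⋯∘M_p): M ≅ I[1,1], I[1,3], I[3,5], I[3,6], I[5,5]^2.
μ_θ-semistable layers: μ^(1)=63; μ^(2)=24; μ^(3)=11; μ^(4)=-15

((1, 0, 0, 0, 0, 0); (0, 0, 1, 0, 0, 0); (1, 1, 0, 0, 0, 1); (0, 0, 2, 2, 4, 0))
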